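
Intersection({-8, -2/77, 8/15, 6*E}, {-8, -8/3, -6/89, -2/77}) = {-8, -2/77}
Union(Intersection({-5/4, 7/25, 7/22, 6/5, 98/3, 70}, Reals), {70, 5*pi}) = {-5/4, 7/25, 7/22, 6/5, 98/3, 70, 5*pi}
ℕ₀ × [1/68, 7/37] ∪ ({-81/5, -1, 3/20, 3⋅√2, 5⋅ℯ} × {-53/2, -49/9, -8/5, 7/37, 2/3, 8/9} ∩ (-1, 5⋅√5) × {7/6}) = ℕ₀ × [1/68, 7/37]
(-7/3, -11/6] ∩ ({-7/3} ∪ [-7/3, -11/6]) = (-7/3, -11/6]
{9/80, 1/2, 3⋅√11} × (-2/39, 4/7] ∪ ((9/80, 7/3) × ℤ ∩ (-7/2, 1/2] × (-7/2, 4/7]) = ((9/80, 1/2] × {-3, -2, -1, 0}) ∪ ({9/80, 1/2, 3⋅√11} × (-2/39, 4/7])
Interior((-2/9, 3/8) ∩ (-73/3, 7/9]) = (-2/9, 3/8)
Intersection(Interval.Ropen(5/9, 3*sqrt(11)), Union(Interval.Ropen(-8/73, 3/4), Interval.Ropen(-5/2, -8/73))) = Interval.Ropen(5/9, 3/4)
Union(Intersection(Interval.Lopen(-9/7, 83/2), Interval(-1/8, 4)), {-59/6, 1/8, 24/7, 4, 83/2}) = Union({-59/6, 83/2}, Interval(-1/8, 4))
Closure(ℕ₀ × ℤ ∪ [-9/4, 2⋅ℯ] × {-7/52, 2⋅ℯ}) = (ℕ₀ × ℤ) ∪ ([-9/4, 2⋅ℯ] × {-7/52, 2⋅ℯ})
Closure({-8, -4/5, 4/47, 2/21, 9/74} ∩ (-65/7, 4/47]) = {-8, -4/5, 4/47}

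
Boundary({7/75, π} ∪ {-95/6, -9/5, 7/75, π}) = {-95/6, -9/5, 7/75, π}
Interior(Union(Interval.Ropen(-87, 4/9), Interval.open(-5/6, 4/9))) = Interval.open(-87, 4/9)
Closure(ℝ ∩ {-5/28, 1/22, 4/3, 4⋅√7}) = {-5/28, 1/22, 4/3, 4⋅√7}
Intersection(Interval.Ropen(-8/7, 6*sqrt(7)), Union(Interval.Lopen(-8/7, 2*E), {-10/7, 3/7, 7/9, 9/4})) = Interval.Lopen(-8/7, 2*E)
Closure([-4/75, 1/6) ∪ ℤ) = ℤ ∪ [-4/75, 1/6]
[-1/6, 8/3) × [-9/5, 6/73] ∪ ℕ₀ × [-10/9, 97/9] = (ℕ₀ × [-10/9, 97/9]) ∪ ([-1/6, 8/3) × [-9/5, 6/73])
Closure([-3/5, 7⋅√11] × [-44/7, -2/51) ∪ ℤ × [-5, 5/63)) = (ℤ × [-5, 5/63]) ∪ ([-3/5, 7⋅√11] × [-44/7, -2/51])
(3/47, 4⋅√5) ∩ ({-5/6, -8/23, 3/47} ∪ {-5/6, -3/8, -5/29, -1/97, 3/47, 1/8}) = {1/8}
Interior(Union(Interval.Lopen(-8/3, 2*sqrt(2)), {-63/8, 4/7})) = Interval.open(-8/3, 2*sqrt(2))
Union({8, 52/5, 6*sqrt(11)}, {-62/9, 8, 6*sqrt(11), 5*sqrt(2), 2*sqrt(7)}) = {-62/9, 8, 52/5, 6*sqrt(11), 5*sqrt(2), 2*sqrt(7)}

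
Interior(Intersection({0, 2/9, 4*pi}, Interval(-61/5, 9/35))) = EmptySet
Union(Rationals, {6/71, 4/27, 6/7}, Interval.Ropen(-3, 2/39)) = Union(Interval(-3, 2/39), Rationals)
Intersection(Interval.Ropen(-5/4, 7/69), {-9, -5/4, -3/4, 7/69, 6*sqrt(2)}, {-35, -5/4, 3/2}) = {-5/4}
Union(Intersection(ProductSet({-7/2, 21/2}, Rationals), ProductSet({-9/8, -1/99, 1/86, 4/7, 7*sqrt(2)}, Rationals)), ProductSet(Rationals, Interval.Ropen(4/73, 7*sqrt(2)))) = ProductSet(Rationals, Interval.Ropen(4/73, 7*sqrt(2)))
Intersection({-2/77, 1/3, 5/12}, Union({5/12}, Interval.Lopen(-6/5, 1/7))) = {-2/77, 5/12}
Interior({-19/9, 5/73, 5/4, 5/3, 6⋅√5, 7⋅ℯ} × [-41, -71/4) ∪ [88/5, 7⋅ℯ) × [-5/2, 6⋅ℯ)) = (88/5, 7⋅ℯ) × (-5/2, 6⋅ℯ)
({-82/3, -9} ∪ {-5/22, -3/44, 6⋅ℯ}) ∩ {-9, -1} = {-9}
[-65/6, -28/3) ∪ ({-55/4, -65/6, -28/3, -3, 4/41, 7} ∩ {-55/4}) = {-55/4} ∪ [-65/6, -28/3)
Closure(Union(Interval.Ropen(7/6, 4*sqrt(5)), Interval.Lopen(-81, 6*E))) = Interval(-81, 6*E)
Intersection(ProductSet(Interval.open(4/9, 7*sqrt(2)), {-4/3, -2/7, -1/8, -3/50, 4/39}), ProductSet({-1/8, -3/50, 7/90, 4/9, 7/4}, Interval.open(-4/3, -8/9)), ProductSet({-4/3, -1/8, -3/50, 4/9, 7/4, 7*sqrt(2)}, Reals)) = EmptySet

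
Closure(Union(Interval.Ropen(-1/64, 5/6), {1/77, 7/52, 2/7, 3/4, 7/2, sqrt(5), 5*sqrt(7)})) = Union({7/2, sqrt(5), 5*sqrt(7)}, Interval(-1/64, 5/6))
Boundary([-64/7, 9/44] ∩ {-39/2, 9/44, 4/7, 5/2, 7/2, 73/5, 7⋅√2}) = {9/44}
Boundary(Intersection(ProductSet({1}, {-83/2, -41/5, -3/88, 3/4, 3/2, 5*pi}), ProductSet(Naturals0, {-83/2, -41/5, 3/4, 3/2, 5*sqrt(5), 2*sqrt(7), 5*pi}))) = ProductSet({1}, {-83/2, -41/5, 3/4, 3/2, 5*pi})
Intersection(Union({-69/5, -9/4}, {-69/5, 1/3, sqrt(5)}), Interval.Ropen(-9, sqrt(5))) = {-9/4, 1/3}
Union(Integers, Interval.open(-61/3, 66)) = Union(Integers, Interval.Lopen(-61/3, 66))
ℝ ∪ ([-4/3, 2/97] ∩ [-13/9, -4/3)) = ℝ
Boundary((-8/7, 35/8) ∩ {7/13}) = {7/13}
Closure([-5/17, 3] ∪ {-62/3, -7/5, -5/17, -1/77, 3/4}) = {-62/3, -7/5} ∪ [-5/17, 3]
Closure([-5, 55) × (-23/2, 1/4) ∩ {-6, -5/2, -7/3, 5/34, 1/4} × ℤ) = {-5/2, -7/3, 5/34, 1/4} × {-11, -10, …, 0}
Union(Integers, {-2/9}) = Union({-2/9}, Integers)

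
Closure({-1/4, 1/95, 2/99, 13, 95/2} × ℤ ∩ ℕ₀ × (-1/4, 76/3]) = {13} × {0, 1, …, 25}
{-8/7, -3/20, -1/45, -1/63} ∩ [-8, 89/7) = {-8/7, -3/20, -1/45, -1/63}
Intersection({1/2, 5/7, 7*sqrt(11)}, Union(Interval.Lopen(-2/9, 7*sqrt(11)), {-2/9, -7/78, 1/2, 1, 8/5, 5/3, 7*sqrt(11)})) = {1/2, 5/7, 7*sqrt(11)}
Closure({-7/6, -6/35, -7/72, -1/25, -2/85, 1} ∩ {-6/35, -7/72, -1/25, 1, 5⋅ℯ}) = {-6/35, -7/72, -1/25, 1}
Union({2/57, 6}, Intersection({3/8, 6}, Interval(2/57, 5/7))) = {2/57, 3/8, 6}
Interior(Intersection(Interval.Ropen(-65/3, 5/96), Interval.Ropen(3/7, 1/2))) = EmptySet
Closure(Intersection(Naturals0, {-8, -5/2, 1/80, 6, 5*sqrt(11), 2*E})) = {6}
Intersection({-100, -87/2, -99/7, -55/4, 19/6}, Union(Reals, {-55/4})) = {-100, -87/2, -99/7, -55/4, 19/6}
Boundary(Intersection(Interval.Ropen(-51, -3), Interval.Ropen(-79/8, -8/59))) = {-79/8, -3}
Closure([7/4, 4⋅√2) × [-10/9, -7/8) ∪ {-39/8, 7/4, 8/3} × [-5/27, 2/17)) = ({-39/8, 7/4, 8/3} × [-5/27, 2/17]) ∪ ({7/4, 4⋅√2} × [-10/9, -7/8]) ∪ ([7/4, 4⋅√2] × {-10/9, -7/8}) ∪ ([7/4, 4⋅√2) × [-10/9, -7/8))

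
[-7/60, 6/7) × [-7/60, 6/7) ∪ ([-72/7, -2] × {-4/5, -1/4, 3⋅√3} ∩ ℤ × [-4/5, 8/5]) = ({-10, -9, …, -2} × {-4/5, -1/4}) ∪ ([-7/60, 6/7) × [-7/60, 6/7))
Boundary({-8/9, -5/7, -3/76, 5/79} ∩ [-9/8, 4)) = {-8/9, -5/7, -3/76, 5/79}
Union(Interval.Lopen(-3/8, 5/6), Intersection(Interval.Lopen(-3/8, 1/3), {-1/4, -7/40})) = Interval.Lopen(-3/8, 5/6)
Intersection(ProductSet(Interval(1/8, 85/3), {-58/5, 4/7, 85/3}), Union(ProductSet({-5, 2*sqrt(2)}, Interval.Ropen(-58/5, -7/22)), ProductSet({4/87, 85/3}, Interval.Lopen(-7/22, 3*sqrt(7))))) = Union(ProductSet({85/3}, {4/7}), ProductSet({2*sqrt(2)}, {-58/5}))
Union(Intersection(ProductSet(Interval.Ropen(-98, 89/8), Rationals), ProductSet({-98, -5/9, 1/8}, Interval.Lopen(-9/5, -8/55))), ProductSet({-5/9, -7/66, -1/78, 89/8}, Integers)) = Union(ProductSet({-98, -5/9, 1/8}, Intersection(Interval.Lopen(-9/5, -8/55), Rationals)), ProductSet({-5/9, -7/66, -1/78, 89/8}, Integers))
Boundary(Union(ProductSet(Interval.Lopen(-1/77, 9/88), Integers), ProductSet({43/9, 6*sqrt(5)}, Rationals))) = Union(ProductSet({43/9, 6*sqrt(5)}, Reals), ProductSet(Interval(-1/77, 9/88), Integers))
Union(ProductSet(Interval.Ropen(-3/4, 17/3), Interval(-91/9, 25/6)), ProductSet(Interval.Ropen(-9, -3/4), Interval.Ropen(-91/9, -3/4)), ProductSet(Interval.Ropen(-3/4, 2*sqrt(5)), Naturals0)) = Union(ProductSet(Interval.Ropen(-9, -3/4), Interval.Ropen(-91/9, -3/4)), ProductSet(Interval.Ropen(-3/4, 17/3), Interval(-91/9, 25/6)), ProductSet(Interval.Ropen(-3/4, 2*sqrt(5)), Naturals0))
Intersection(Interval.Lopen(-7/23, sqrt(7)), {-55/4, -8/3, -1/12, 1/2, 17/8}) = {-1/12, 1/2, 17/8}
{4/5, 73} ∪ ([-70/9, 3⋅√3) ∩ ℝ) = [-70/9, 3⋅√3) ∪ {73}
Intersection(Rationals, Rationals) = Rationals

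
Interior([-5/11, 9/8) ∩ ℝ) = (-5/11, 9/8)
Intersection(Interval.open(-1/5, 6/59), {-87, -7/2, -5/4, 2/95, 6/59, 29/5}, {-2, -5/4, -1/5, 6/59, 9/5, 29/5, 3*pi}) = EmptySet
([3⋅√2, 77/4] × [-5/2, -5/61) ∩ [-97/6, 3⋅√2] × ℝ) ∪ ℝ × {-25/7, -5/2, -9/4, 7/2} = (ℝ × {-25/7, -5/2, -9/4, 7/2}) ∪ ({3⋅√2} × [-5/2, -5/61))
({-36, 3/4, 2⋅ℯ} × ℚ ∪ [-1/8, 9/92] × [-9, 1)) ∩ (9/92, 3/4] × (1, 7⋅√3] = {3/4} × (ℚ ∩ (1, 7⋅√3])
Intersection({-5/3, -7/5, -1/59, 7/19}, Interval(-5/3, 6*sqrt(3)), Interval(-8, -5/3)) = {-5/3}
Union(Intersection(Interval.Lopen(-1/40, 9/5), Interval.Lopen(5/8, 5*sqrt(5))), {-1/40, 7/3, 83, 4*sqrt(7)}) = Union({-1/40, 7/3, 83, 4*sqrt(7)}, Interval.Lopen(5/8, 9/5))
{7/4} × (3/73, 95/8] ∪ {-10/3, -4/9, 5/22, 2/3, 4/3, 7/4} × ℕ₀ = ({7/4} × (3/73, 95/8]) ∪ ({-10/3, -4/9, 5/22, 2/3, 4/3, 7/4} × ℕ₀)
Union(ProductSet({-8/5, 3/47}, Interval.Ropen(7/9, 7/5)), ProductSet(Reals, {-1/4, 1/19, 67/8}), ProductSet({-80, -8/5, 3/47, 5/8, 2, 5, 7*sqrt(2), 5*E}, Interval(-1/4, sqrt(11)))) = Union(ProductSet({-80, -8/5, 3/47, 5/8, 2, 5, 7*sqrt(2), 5*E}, Interval(-1/4, sqrt(11))), ProductSet(Reals, {-1/4, 1/19, 67/8}))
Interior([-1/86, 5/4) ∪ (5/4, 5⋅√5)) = (-1/86, 5/4) ∪ (5/4, 5⋅√5)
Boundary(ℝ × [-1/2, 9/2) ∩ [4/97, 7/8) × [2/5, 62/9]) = ({4/97, 7/8} × [2/5, 9/2]) ∪ ([4/97, 7/8] × {2/5, 9/2})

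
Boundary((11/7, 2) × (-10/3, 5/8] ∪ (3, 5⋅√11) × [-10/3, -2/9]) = ({11/7, 2} × [-10/3, 5/8]) ∪ ([11/7, 2] × {-10/3, 5/8}) ∪ ({3, 5⋅√11} × [-10/3, -2/9]) ∪ ([3, 5⋅√11] × {-10/3, -2/9})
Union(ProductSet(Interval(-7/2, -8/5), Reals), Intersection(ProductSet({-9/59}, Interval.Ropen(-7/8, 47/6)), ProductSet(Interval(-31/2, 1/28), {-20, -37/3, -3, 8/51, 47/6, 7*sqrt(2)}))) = Union(ProductSet({-9/59}, {8/51}), ProductSet(Interval(-7/2, -8/5), Reals))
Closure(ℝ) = ℝ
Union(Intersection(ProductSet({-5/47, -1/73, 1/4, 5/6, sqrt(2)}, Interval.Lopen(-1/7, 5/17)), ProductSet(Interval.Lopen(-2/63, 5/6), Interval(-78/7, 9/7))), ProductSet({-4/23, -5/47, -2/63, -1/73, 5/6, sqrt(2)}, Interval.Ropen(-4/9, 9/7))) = Union(ProductSet({-1/73, 1/4, 5/6}, Interval.Lopen(-1/7, 5/17)), ProductSet({-4/23, -5/47, -2/63, -1/73, 5/6, sqrt(2)}, Interval.Ropen(-4/9, 9/7)))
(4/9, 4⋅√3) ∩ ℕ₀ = {1, 2, …, 6}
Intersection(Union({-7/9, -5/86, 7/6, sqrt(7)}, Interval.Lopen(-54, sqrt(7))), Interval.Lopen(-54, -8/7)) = Interval.Lopen(-54, -8/7)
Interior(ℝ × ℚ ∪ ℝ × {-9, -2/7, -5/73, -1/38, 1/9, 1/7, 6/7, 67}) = ∅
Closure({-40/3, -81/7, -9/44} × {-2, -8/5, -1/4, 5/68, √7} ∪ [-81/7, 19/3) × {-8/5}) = ([-81/7, 19/3] × {-8/5}) ∪ ({-40/3, -81/7, -9/44} × {-2, -8/5, -1/4, 5/68, √7})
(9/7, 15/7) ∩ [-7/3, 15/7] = (9/7, 15/7)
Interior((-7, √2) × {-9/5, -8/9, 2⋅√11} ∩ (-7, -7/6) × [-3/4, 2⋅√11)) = ∅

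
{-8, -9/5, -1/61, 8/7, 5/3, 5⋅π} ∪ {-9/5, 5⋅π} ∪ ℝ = ℝ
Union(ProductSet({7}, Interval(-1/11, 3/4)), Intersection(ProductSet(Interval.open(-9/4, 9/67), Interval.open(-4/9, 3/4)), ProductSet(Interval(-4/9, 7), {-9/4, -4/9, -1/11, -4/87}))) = Union(ProductSet({7}, Interval(-1/11, 3/4)), ProductSet(Interval.Ropen(-4/9, 9/67), {-1/11, -4/87}))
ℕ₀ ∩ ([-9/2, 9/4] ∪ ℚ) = ℕ₀ ∪ {0, 1, 2}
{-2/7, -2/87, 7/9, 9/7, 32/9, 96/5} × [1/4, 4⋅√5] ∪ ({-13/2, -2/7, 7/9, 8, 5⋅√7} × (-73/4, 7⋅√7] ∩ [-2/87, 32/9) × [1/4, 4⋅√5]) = {-2/7, -2/87, 7/9, 9/7, 32/9, 96/5} × [1/4, 4⋅√5]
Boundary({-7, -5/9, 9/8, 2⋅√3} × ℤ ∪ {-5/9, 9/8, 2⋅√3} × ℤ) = {-7, -5/9, 9/8, 2⋅√3} × ℤ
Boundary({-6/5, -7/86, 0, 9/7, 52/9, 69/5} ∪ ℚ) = ℝ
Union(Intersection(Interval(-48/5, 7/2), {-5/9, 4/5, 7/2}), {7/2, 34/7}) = {-5/9, 4/5, 7/2, 34/7}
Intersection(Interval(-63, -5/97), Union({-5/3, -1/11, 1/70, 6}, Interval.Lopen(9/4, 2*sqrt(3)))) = {-5/3, -1/11}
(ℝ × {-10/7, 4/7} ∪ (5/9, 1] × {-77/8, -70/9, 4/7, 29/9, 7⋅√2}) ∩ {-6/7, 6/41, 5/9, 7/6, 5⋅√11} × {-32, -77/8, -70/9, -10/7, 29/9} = {-6/7, 6/41, 5/9, 7/6, 5⋅√11} × {-10/7}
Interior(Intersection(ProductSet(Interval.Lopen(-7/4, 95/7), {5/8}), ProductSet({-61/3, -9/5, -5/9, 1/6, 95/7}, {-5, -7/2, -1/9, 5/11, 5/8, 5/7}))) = EmptySet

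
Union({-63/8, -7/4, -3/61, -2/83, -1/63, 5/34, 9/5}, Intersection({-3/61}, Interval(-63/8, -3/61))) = {-63/8, -7/4, -3/61, -2/83, -1/63, 5/34, 9/5}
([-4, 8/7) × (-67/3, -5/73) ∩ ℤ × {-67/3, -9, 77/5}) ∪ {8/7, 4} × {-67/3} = ({8/7, 4} × {-67/3}) ∪ ({-4, -3, …, 1} × {-9})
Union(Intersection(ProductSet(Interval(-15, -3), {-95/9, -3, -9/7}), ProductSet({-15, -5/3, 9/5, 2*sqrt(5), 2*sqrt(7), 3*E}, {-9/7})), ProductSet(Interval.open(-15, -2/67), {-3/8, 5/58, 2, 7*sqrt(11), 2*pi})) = Union(ProductSet({-15}, {-9/7}), ProductSet(Interval.open(-15, -2/67), {-3/8, 5/58, 2, 7*sqrt(11), 2*pi}))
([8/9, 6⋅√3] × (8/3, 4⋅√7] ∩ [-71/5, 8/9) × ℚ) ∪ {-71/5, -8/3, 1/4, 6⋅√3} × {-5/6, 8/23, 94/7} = {-71/5, -8/3, 1/4, 6⋅√3} × {-5/6, 8/23, 94/7}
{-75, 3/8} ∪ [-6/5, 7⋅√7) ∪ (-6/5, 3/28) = {-75} ∪ [-6/5, 7⋅√7)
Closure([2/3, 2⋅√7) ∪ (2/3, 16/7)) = [2/3, 2⋅√7]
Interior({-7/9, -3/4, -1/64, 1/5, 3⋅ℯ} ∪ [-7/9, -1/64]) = (-7/9, -1/64)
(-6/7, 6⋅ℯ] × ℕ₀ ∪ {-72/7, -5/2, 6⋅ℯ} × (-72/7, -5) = ((-6/7, 6⋅ℯ] × ℕ₀) ∪ ({-72/7, -5/2, 6⋅ℯ} × (-72/7, -5))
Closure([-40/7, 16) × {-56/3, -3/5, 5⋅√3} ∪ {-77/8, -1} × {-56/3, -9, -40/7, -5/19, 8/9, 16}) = ({-77/8, -1} × {-56/3, -9, -40/7, -5/19, 8/9, 16}) ∪ ([-40/7, 16] × {-56/3, -3/5, 5⋅√3})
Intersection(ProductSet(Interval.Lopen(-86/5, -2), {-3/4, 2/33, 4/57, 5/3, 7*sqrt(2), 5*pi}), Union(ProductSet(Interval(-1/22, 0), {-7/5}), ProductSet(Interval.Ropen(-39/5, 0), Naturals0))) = EmptySet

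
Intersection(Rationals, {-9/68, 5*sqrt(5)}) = {-9/68}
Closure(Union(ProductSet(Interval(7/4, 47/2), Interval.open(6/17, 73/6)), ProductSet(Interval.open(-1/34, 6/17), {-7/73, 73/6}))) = Union(ProductSet(Interval(-1/34, 6/17), {-7/73, 73/6}), ProductSet(Interval(7/4, 47/2), Interval(6/17, 73/6)))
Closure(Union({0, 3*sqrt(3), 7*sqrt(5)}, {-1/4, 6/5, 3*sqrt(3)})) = {-1/4, 0, 6/5, 3*sqrt(3), 7*sqrt(5)}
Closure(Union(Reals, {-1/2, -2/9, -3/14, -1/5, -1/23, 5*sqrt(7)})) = Reals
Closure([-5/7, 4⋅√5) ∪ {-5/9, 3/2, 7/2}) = [-5/7, 4⋅√5]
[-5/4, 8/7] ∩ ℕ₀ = {0, 1}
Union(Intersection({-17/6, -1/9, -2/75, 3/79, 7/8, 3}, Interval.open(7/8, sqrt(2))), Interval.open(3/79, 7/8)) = Interval.open(3/79, 7/8)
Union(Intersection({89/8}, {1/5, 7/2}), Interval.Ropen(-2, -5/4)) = Interval.Ropen(-2, -5/4)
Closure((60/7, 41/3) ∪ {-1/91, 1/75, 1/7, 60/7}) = {-1/91, 1/75, 1/7} ∪ [60/7, 41/3]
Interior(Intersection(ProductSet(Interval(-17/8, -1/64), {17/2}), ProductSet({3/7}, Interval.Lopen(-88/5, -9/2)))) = EmptySet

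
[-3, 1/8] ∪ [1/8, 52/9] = [-3, 52/9]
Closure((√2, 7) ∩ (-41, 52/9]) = [√2, 52/9]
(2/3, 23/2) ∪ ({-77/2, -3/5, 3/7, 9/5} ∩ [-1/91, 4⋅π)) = {3/7} ∪ (2/3, 23/2)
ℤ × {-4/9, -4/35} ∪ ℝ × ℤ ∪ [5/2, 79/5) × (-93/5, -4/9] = (ℝ × ℤ) ∪ (ℤ × {-4/9, -4/35}) ∪ ([5/2, 79/5) × (-93/5, -4/9])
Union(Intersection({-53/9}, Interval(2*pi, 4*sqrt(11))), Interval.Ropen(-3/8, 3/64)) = Interval.Ropen(-3/8, 3/64)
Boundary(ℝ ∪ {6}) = ∅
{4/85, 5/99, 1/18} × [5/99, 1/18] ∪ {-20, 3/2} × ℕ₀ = ({-20, 3/2} × ℕ₀) ∪ ({4/85, 5/99, 1/18} × [5/99, 1/18])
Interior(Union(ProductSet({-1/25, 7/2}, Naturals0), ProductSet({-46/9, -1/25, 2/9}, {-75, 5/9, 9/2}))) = EmptySet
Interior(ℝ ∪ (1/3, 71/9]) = (-∞, ∞)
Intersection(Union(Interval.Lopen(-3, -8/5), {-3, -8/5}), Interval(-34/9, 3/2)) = Interval(-3, -8/5)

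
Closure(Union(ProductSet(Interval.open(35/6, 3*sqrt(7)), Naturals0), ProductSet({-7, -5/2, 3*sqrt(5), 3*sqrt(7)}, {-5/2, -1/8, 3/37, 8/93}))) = Union(ProductSet({-7, -5/2, 3*sqrt(5), 3*sqrt(7)}, {-5/2, -1/8, 3/37, 8/93}), ProductSet(Interval(35/6, 3*sqrt(7)), Naturals0))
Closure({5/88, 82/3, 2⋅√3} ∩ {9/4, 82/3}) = {82/3}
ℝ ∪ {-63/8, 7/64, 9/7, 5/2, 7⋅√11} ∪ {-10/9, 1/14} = ℝ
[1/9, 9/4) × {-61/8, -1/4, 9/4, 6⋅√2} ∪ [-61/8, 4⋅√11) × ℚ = ([-61/8, 4⋅√11) × ℚ) ∪ ([1/9, 9/4) × {-61/8, -1/4, 9/4, 6⋅√2})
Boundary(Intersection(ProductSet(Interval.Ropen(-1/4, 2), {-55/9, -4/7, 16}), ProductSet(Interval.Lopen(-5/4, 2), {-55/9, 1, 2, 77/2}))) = ProductSet(Interval(-1/4, 2), {-55/9})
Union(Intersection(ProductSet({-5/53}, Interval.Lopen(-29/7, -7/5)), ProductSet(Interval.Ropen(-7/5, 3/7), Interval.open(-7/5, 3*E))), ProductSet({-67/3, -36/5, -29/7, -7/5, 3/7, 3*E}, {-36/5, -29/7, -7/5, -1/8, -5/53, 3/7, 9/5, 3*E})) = ProductSet({-67/3, -36/5, -29/7, -7/5, 3/7, 3*E}, {-36/5, -29/7, -7/5, -1/8, -5/53, 3/7, 9/5, 3*E})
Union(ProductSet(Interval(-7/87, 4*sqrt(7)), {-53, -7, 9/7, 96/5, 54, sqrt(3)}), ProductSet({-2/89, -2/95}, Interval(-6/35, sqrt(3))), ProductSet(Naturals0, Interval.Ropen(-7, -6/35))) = Union(ProductSet({-2/89, -2/95}, Interval(-6/35, sqrt(3))), ProductSet(Interval(-7/87, 4*sqrt(7)), {-53, -7, 9/7, 96/5, 54, sqrt(3)}), ProductSet(Naturals0, Interval.Ropen(-7, -6/35)))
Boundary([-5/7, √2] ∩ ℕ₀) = {0, 1}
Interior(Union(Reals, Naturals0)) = Reals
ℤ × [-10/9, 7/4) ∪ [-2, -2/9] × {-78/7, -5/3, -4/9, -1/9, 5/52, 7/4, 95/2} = (ℤ × [-10/9, 7/4)) ∪ ([-2, -2/9] × {-78/7, -5/3, -4/9, -1/9, 5/52, 7/4, 95/2})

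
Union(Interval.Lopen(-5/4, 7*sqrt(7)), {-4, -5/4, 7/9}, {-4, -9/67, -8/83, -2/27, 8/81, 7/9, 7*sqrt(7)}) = Union({-4}, Interval(-5/4, 7*sqrt(7)))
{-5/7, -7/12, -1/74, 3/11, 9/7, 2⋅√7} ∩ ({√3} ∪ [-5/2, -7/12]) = {-5/7, -7/12}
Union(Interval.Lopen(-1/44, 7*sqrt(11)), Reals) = Interval(-oo, oo)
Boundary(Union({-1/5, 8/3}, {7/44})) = {-1/5, 7/44, 8/3}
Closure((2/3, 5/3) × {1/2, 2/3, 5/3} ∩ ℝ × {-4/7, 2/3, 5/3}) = [2/3, 5/3] × {2/3, 5/3}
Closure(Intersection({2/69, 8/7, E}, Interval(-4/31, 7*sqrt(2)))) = {2/69, 8/7, E}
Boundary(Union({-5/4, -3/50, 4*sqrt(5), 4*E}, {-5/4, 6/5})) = {-5/4, -3/50, 6/5, 4*sqrt(5), 4*E}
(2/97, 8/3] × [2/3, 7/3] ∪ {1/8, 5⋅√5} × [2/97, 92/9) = ((2/97, 8/3] × [2/3, 7/3]) ∪ ({1/8, 5⋅√5} × [2/97, 92/9))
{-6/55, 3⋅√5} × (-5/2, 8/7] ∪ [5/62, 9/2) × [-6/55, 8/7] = ([5/62, 9/2) × [-6/55, 8/7]) ∪ ({-6/55, 3⋅√5} × (-5/2, 8/7])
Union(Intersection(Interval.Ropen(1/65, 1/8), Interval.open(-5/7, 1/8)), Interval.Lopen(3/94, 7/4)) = Interval(1/65, 7/4)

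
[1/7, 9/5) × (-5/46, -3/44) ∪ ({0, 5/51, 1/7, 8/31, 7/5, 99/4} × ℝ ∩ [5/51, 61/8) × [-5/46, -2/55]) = ({5/51, 1/7, 8/31, 7/5} × [-5/46, -2/55]) ∪ ([1/7, 9/5) × (-5/46, -3/44))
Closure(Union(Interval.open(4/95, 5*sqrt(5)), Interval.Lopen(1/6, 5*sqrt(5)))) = Interval(4/95, 5*sqrt(5))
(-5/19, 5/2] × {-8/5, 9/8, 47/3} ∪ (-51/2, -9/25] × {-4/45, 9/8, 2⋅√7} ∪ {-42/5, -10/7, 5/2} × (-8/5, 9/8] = ({-42/5, -10/7, 5/2} × (-8/5, 9/8]) ∪ ((-5/19, 5/2] × {-8/5, 9/8, 47/3}) ∪ ((-51/2, -9/25] × {-4/45, 9/8, 2⋅√7})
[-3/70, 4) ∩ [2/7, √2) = [2/7, √2)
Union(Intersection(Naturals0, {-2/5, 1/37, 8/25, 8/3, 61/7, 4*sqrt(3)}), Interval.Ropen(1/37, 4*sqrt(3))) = Interval.Ropen(1/37, 4*sqrt(3))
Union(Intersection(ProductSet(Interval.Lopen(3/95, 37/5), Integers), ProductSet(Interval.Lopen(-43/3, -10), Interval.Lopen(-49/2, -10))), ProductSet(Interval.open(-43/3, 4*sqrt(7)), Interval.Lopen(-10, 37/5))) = ProductSet(Interval.open(-43/3, 4*sqrt(7)), Interval.Lopen(-10, 37/5))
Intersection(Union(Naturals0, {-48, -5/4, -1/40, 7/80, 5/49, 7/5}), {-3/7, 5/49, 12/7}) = {5/49}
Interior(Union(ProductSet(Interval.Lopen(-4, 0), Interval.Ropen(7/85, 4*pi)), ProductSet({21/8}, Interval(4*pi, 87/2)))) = ProductSet(Interval.open(-4, 0), Interval.open(7/85, 4*pi))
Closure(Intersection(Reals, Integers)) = Integers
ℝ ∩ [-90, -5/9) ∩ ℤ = {-90, -89, …, -1}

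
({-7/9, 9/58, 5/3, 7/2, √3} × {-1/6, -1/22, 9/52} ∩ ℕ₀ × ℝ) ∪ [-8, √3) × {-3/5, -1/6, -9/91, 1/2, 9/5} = [-8, √3) × {-3/5, -1/6, -9/91, 1/2, 9/5}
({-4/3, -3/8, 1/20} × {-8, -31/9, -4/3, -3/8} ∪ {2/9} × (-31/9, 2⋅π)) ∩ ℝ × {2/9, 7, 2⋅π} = {2/9} × {2/9}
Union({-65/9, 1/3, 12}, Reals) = Reals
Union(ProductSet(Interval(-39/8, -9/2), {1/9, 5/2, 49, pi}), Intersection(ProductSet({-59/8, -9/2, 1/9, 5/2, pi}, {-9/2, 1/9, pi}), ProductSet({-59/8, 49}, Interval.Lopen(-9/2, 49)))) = Union(ProductSet({-59/8}, {1/9, pi}), ProductSet(Interval(-39/8, -9/2), {1/9, 5/2, 49, pi}))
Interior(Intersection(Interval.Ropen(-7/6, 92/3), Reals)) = Interval.open(-7/6, 92/3)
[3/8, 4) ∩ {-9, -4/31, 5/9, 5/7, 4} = {5/9, 5/7}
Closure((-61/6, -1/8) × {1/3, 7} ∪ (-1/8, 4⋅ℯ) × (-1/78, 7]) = ([-61/6, -1/8] × {1/3, 7}) ∪ ({-1/8, 4⋅ℯ} × [-1/78, 7]) ∪ ([-1/8, 4⋅ℯ] × {-1/78, 7}) ∪ ((-1/8, 4⋅ℯ) × (-1/78, 7])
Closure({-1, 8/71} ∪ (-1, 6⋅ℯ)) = [-1, 6⋅ℯ]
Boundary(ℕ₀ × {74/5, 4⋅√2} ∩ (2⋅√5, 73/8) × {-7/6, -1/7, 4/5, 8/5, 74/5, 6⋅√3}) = {5, 6, …, 9} × {74/5}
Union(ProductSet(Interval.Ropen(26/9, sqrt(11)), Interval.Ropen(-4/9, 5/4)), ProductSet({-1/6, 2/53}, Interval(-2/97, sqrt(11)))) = Union(ProductSet({-1/6, 2/53}, Interval(-2/97, sqrt(11))), ProductSet(Interval.Ropen(26/9, sqrt(11)), Interval.Ropen(-4/9, 5/4)))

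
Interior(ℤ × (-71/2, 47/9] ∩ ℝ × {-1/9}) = ∅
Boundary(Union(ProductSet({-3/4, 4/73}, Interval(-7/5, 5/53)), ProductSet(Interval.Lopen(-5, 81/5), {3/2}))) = Union(ProductSet({-3/4, 4/73}, Interval(-7/5, 5/53)), ProductSet(Interval(-5, 81/5), {3/2}))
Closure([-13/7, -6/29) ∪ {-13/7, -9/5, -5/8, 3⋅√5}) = [-13/7, -6/29] ∪ {3⋅√5}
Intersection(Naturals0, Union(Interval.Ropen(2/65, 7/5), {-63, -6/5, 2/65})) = Range(1, 2, 1)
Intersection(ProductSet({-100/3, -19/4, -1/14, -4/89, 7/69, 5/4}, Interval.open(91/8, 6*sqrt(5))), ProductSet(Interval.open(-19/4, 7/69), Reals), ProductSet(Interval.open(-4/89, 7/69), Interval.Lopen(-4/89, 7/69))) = EmptySet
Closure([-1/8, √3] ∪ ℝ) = (-∞, ∞)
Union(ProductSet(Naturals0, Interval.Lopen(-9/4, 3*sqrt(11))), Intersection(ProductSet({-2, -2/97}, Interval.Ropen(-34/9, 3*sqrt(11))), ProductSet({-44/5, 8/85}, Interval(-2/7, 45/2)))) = ProductSet(Naturals0, Interval.Lopen(-9/4, 3*sqrt(11)))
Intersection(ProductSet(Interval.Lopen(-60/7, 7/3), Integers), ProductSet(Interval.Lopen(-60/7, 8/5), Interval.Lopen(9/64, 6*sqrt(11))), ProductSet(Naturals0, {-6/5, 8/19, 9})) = ProductSet(Range(0, 2, 1), {9})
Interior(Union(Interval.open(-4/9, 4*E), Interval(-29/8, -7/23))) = Interval.open(-29/8, 4*E)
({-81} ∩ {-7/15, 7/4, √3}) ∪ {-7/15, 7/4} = {-7/15, 7/4}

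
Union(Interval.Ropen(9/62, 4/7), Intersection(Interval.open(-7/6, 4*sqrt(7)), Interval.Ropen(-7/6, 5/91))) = Union(Interval.open(-7/6, 5/91), Interval.Ropen(9/62, 4/7))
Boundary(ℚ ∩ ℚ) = ℝ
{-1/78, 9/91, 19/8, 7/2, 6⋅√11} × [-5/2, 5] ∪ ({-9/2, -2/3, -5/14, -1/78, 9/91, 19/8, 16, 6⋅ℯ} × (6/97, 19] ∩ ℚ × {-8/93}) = {-1/78, 9/91, 19/8, 7/2, 6⋅√11} × [-5/2, 5]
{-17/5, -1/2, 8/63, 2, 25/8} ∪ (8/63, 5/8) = {-17/5, -1/2, 2, 25/8} ∪ [8/63, 5/8)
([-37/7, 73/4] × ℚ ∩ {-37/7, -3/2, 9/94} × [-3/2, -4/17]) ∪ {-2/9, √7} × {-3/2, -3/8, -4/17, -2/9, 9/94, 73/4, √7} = ({-37/7, -3/2, 9/94} × (ℚ ∩ [-3/2, -4/17])) ∪ ({-2/9, √7} × {-3/2, -3/8, -4/17, -2/9, 9/94, 73/4, √7})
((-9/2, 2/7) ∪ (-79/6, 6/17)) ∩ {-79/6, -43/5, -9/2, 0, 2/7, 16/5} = {-43/5, -9/2, 0, 2/7}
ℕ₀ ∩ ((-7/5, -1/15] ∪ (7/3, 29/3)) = {3, 4, …, 9}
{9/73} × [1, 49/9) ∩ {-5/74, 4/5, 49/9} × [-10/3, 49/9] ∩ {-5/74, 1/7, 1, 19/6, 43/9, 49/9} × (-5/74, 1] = ∅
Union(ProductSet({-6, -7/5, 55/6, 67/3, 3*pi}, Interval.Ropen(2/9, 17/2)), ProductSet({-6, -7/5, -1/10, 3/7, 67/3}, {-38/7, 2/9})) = Union(ProductSet({-6, -7/5, -1/10, 3/7, 67/3}, {-38/7, 2/9}), ProductSet({-6, -7/5, 55/6, 67/3, 3*pi}, Interval.Ropen(2/9, 17/2)))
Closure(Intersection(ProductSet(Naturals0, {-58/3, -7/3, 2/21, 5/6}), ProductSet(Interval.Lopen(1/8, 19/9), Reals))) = ProductSet(Range(1, 3, 1), {-58/3, -7/3, 2/21, 5/6})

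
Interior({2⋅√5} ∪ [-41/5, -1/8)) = (-41/5, -1/8)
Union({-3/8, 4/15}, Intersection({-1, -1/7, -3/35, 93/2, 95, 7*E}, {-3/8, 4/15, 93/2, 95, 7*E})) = {-3/8, 4/15, 93/2, 95, 7*E}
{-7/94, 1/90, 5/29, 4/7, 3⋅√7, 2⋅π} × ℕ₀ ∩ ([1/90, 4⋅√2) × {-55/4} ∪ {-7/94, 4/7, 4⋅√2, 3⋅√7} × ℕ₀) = {-7/94, 4/7, 3⋅√7} × ℕ₀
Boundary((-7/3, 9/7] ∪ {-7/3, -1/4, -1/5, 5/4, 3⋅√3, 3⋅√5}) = {-7/3, 9/7, 3⋅√3, 3⋅√5}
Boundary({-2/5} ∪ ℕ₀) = {-2/5} ∪ ℕ₀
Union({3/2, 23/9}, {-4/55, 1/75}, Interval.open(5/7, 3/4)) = Union({-4/55, 1/75, 3/2, 23/9}, Interval.open(5/7, 3/4))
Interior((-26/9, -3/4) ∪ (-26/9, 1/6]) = (-26/9, 1/6)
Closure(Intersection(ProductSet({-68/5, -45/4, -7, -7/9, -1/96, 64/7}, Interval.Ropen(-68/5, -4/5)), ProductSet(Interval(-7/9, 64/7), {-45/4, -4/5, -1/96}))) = ProductSet({-7/9, -1/96, 64/7}, {-45/4})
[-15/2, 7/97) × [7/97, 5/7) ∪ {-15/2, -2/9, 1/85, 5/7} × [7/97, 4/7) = ({-15/2, -2/9, 1/85, 5/7} × [7/97, 4/7)) ∪ ([-15/2, 7/97) × [7/97, 5/7))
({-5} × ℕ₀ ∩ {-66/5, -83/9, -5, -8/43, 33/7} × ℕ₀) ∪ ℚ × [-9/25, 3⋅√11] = ({-5} × ℕ₀) ∪ (ℚ × [-9/25, 3⋅√11])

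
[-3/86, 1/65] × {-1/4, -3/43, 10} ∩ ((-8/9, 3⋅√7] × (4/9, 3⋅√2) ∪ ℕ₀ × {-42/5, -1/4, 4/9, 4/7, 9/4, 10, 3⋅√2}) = {0} × {-1/4, 10}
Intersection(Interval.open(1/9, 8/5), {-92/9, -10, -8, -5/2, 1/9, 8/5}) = EmptySet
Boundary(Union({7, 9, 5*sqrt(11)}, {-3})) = {-3, 7, 9, 5*sqrt(11)}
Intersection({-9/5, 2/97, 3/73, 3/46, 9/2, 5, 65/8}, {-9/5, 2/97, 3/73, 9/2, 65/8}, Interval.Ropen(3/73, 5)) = {3/73, 9/2}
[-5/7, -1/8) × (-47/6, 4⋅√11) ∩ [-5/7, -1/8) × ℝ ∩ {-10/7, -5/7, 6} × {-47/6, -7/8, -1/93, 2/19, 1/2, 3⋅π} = {-5/7} × {-7/8, -1/93, 2/19, 1/2, 3⋅π}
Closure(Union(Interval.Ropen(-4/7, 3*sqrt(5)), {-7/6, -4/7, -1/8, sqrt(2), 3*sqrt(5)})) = Union({-7/6}, Interval(-4/7, 3*sqrt(5)))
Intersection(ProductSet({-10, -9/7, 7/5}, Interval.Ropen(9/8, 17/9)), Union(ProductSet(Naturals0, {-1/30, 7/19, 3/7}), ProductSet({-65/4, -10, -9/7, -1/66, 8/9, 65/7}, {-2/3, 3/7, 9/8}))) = ProductSet({-10, -9/7}, {9/8})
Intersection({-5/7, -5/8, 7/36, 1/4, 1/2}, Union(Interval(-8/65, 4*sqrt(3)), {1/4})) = {7/36, 1/4, 1/2}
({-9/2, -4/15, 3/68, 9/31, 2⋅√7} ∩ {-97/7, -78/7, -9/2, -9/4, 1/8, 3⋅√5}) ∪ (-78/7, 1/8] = (-78/7, 1/8]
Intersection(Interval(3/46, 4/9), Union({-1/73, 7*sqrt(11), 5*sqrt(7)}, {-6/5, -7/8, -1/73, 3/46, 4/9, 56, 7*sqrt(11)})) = {3/46, 4/9}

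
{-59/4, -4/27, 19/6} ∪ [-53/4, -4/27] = {-59/4, 19/6} ∪ [-53/4, -4/27]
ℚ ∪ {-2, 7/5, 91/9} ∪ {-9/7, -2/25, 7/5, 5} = ℚ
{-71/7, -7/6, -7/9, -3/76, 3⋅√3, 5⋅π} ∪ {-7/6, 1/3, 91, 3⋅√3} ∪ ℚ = ℚ ∪ {3⋅√3, 5⋅π}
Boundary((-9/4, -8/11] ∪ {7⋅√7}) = {-9/4, -8/11, 7⋅√7}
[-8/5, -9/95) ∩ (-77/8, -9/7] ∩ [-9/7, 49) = {-9/7}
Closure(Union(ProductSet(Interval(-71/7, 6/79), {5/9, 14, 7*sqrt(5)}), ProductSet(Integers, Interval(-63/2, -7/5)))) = Union(ProductSet(Integers, Interval(-63/2, -7/5)), ProductSet(Interval(-71/7, 6/79), {5/9, 14, 7*sqrt(5)}))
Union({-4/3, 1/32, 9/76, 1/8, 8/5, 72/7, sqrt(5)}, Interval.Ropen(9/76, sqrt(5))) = Union({-4/3, 1/32, 72/7}, Interval(9/76, sqrt(5)))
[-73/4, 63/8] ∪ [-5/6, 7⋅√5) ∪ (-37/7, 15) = [-73/4, 7⋅√5)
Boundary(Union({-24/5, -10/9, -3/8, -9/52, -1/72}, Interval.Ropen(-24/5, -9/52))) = {-24/5, -9/52, -1/72}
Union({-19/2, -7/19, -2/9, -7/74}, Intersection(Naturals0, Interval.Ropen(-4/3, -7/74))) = {-19/2, -7/19, -2/9, -7/74}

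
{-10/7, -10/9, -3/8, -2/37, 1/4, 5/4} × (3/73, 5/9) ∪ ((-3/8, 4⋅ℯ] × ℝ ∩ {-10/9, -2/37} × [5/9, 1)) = ({-2/37} × [5/9, 1)) ∪ ({-10/7, -10/9, -3/8, -2/37, 1/4, 5/4} × (3/73, 5/9))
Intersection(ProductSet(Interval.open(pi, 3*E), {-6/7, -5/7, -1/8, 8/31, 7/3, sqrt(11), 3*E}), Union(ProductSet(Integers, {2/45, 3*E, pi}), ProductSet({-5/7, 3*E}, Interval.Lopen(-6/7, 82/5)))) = ProductSet(Range(4, 9, 1), {3*E})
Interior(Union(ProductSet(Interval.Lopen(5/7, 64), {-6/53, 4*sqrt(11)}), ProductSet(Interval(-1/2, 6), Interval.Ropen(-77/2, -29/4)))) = ProductSet(Interval.open(-1/2, 6), Interval.open(-77/2, -29/4))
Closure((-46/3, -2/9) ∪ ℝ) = (-∞, ∞)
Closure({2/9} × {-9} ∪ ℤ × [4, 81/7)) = ({2/9} × {-9}) ∪ (ℤ × [4, 81/7])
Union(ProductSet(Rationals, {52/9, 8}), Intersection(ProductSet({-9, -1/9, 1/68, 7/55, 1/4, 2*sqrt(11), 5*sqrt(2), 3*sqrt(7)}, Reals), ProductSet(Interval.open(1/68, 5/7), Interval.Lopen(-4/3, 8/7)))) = Union(ProductSet({7/55, 1/4}, Interval.Lopen(-4/3, 8/7)), ProductSet(Rationals, {52/9, 8}))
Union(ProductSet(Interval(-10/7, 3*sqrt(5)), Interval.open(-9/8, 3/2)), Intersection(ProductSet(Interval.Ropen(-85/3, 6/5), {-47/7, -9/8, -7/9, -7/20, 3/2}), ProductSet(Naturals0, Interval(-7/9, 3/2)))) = Union(ProductSet(Interval(-10/7, 3*sqrt(5)), Interval.open(-9/8, 3/2)), ProductSet(Range(0, 2, 1), {-7/9, -7/20, 3/2}))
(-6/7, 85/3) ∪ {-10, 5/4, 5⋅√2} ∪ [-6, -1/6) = {-10} ∪ [-6, 85/3)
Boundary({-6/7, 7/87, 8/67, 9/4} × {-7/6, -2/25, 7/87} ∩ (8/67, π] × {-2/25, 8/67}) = {9/4} × {-2/25}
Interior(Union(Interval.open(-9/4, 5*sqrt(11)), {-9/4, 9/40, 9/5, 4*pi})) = Interval.open(-9/4, 5*sqrt(11))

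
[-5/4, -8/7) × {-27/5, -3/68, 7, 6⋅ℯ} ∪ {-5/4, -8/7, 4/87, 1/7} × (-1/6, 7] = ({-5/4, -8/7, 4/87, 1/7} × (-1/6, 7]) ∪ ([-5/4, -8/7) × {-27/5, -3/68, 7, 6⋅ℯ})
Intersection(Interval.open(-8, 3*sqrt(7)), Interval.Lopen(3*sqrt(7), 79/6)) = EmptySet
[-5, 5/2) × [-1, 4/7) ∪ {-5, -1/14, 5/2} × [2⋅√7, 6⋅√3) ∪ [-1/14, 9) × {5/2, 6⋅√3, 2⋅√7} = ([-5, 5/2) × [-1, 4/7)) ∪ ({-5, -1/14, 5/2} × [2⋅√7, 6⋅√3)) ∪ ([-1/14, 9) × {5/2, 6⋅√3, 2⋅√7})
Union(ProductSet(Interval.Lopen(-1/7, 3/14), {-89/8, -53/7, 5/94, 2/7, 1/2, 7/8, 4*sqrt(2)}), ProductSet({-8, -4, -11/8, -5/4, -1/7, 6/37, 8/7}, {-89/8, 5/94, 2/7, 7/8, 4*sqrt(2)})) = Union(ProductSet({-8, -4, -11/8, -5/4, -1/7, 6/37, 8/7}, {-89/8, 5/94, 2/7, 7/8, 4*sqrt(2)}), ProductSet(Interval.Lopen(-1/7, 3/14), {-89/8, -53/7, 5/94, 2/7, 1/2, 7/8, 4*sqrt(2)}))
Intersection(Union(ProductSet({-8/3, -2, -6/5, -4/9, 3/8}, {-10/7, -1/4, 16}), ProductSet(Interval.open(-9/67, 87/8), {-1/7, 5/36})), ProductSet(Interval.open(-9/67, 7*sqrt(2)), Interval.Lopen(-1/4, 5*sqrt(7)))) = ProductSet(Interval.open(-9/67, 7*sqrt(2)), {-1/7, 5/36})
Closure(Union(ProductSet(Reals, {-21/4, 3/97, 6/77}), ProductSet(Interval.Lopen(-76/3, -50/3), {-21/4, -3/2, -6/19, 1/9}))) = Union(ProductSet(Interval(-76/3, -50/3), {-21/4, -3/2, -6/19, 1/9}), ProductSet(Reals, {-21/4, 3/97, 6/77}))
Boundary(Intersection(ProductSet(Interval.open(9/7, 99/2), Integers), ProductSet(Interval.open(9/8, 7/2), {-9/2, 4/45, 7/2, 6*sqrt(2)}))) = EmptySet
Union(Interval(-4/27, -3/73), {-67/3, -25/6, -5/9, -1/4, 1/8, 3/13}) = Union({-67/3, -25/6, -5/9, -1/4, 1/8, 3/13}, Interval(-4/27, -3/73))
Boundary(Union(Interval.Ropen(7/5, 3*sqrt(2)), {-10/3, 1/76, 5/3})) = {-10/3, 1/76, 7/5, 3*sqrt(2)}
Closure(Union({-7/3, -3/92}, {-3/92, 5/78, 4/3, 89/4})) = {-7/3, -3/92, 5/78, 4/3, 89/4}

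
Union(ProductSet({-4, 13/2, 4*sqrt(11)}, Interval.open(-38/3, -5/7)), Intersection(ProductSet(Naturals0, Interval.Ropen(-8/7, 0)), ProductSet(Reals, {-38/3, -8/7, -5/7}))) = Union(ProductSet({-4, 13/2, 4*sqrt(11)}, Interval.open(-38/3, -5/7)), ProductSet(Naturals0, {-8/7, -5/7}))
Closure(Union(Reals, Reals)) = Reals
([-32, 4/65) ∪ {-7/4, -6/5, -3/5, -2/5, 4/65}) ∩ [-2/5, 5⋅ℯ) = [-2/5, 4/65]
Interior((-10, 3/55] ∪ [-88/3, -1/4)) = (-88/3, 3/55)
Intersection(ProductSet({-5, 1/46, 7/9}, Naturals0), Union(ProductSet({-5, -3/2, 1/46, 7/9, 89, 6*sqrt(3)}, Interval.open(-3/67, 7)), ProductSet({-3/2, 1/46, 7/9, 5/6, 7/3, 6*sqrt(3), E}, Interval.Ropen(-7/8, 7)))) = ProductSet({-5, 1/46, 7/9}, Range(0, 7, 1))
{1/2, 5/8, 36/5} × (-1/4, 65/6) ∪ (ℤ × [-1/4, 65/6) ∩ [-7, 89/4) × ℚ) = ({1/2, 5/8, 36/5} × (-1/4, 65/6)) ∪ ({-7, -6, …, 22} × (ℚ ∩ [-1/4, 65/6)))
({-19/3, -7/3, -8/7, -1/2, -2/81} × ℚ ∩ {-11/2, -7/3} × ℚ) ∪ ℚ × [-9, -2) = ({-7/3} × ℚ) ∪ (ℚ × [-9, -2))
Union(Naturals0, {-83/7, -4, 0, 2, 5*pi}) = Union({-83/7, -4, 5*pi}, Naturals0)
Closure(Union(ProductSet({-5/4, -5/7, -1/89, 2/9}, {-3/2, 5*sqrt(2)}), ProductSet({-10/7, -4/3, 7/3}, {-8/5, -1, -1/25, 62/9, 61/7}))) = Union(ProductSet({-10/7, -4/3, 7/3}, {-8/5, -1, -1/25, 62/9, 61/7}), ProductSet({-5/4, -5/7, -1/89, 2/9}, {-3/2, 5*sqrt(2)}))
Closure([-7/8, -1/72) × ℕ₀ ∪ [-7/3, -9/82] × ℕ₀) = [-7/3, -1/72] × ℕ₀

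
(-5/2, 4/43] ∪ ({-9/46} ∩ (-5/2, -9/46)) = (-5/2, 4/43]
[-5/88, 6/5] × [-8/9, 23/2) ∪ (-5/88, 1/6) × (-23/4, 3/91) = ((-5/88, 1/6) × (-23/4, 3/91)) ∪ ([-5/88, 6/5] × [-8/9, 23/2))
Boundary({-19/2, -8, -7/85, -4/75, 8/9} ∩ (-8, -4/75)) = {-7/85}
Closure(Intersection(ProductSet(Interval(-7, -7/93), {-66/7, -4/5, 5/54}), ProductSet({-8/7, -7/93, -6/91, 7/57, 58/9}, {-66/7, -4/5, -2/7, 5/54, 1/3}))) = ProductSet({-8/7, -7/93}, {-66/7, -4/5, 5/54})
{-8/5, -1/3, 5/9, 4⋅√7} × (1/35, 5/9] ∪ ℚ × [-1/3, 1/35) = (ℚ × [-1/3, 1/35)) ∪ ({-8/5, -1/3, 5/9, 4⋅√7} × (1/35, 5/9])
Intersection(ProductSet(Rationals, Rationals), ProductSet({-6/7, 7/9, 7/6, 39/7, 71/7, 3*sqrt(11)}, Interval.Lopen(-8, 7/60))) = ProductSet({-6/7, 7/9, 7/6, 39/7, 71/7}, Intersection(Interval.Lopen(-8, 7/60), Rationals))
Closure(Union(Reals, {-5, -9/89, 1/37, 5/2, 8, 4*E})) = Reals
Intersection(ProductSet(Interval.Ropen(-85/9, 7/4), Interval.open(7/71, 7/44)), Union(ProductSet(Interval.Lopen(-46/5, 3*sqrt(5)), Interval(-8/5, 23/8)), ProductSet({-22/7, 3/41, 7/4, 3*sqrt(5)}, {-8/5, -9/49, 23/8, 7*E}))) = ProductSet(Interval.open(-46/5, 7/4), Interval.open(7/71, 7/44))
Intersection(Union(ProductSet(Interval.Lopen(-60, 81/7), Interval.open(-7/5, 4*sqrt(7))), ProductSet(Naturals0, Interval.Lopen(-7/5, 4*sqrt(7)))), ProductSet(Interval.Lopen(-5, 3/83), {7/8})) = ProductSet(Union(Interval.Lopen(-5, 3/83), Range(0, 1, 1)), {7/8})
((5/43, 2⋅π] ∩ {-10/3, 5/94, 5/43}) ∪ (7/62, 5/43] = (7/62, 5/43]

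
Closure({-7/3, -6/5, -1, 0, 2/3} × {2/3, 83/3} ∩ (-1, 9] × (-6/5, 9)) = {0, 2/3} × {2/3}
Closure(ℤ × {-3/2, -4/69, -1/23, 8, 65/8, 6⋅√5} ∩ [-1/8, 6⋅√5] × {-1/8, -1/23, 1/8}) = {0, 1, …, 13} × {-1/23}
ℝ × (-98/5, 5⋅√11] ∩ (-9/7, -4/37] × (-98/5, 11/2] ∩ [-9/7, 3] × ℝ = (-9/7, -4/37] × (-98/5, 11/2]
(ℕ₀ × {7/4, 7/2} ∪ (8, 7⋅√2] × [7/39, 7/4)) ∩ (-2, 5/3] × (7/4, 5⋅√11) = {0, 1} × {7/2}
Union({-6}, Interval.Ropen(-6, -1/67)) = Interval.Ropen(-6, -1/67)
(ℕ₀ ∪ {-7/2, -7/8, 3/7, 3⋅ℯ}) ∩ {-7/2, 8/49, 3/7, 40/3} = {-7/2, 3/7}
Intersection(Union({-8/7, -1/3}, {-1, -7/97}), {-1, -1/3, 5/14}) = {-1, -1/3}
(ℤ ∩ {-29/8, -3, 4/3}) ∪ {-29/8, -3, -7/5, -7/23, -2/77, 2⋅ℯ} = {-29/8, -3, -7/5, -7/23, -2/77, 2⋅ℯ}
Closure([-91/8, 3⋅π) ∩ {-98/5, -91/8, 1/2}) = {-91/8, 1/2}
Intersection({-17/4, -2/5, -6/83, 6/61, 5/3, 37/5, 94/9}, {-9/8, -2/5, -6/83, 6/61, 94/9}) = {-2/5, -6/83, 6/61, 94/9}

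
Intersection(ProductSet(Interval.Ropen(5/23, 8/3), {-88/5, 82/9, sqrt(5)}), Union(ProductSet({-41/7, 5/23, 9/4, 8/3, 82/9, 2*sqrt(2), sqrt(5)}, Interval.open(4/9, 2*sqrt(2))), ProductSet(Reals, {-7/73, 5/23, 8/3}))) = ProductSet({5/23, 9/4, sqrt(5)}, {sqrt(5)})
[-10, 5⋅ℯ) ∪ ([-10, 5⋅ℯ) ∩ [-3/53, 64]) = [-10, 5⋅ℯ)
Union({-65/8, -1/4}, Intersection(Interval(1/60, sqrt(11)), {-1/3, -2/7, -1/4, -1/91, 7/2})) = {-65/8, -1/4}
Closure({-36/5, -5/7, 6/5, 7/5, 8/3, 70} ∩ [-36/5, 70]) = {-36/5, -5/7, 6/5, 7/5, 8/3, 70}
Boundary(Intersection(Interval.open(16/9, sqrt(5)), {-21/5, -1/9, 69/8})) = EmptySet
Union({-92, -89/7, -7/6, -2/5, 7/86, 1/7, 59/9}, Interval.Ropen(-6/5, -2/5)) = Union({-92, -89/7, 7/86, 1/7, 59/9}, Interval(-6/5, -2/5))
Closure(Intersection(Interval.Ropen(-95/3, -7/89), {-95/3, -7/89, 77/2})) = {-95/3}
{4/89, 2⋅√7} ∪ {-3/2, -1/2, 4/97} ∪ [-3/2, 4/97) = [-3/2, 4/97] ∪ {4/89, 2⋅√7}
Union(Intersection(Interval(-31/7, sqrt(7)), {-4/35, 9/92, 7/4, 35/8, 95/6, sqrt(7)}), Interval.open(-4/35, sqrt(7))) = Interval(-4/35, sqrt(7))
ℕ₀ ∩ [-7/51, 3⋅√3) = {0, 1, …, 5}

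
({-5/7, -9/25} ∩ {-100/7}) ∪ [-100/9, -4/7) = [-100/9, -4/7)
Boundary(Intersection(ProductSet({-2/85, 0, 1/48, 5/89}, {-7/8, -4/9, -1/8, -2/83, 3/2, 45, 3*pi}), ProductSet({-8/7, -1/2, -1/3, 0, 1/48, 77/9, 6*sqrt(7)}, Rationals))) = ProductSet({0, 1/48}, {-7/8, -4/9, -1/8, -2/83, 3/2, 45})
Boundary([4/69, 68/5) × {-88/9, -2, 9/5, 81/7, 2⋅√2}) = [4/69, 68/5] × {-88/9, -2, 9/5, 81/7, 2⋅√2}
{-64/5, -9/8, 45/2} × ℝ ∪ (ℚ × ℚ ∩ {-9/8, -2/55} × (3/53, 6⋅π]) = ({-64/5, -9/8, 45/2} × ℝ) ∪ ({-9/8, -2/55} × (ℚ ∩ (3/53, 6⋅π]))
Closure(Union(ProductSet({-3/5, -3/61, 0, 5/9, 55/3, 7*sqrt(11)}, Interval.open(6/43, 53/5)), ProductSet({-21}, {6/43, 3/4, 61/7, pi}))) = Union(ProductSet({-21}, {6/43, 3/4, 61/7, pi}), ProductSet({-3/5, -3/61, 0, 5/9, 55/3, 7*sqrt(11)}, Interval(6/43, 53/5)))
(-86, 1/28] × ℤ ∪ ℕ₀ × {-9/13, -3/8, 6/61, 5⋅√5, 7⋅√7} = ((-86, 1/28] × ℤ) ∪ (ℕ₀ × {-9/13, -3/8, 6/61, 5⋅√5, 7⋅√7})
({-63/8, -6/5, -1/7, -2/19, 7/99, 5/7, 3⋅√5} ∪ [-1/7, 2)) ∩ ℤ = {0, 1}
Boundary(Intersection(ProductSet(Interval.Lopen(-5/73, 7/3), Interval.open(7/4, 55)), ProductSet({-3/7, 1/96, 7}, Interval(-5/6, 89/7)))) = ProductSet({1/96}, Interval(7/4, 89/7))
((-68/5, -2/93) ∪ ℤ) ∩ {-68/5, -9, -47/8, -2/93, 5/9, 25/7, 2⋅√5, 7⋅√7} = {-9, -47/8}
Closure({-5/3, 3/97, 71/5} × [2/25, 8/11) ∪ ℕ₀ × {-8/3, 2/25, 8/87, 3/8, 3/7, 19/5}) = (ℕ₀ × {-8/3, 2/25, 8/87, 3/8, 3/7, 19/5}) ∪ ({-5/3, 3/97, 71/5} × [2/25, 8/11])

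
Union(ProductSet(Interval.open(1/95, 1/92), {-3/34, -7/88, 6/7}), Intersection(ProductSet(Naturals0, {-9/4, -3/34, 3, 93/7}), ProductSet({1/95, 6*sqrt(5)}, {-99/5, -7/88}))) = ProductSet(Interval.open(1/95, 1/92), {-3/34, -7/88, 6/7})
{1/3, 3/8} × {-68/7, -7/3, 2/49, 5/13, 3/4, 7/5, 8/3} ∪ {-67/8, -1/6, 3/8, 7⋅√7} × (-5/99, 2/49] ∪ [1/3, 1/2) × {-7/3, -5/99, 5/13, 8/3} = ([1/3, 1/2) × {-7/3, -5/99, 5/13, 8/3}) ∪ ({1/3, 3/8} × {-68/7, -7/3, 2/49, 5/13, 3/4, 7/5, 8/3}) ∪ ({-67/8, -1/6, 3/8, 7⋅√7} × (-5/99, 2/49])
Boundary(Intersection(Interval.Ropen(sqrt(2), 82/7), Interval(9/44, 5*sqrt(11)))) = {82/7, sqrt(2)}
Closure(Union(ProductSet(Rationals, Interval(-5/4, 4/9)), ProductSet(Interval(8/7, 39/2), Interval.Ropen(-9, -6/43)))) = Union(ProductSet(Interval(8/7, 39/2), Interval(-9, -6/43)), ProductSet(Reals, Interval(-6/43, 4/9)), ProductSet(Union(Interval(-oo, 8/7), Interval(39/2, oo), Rationals), Interval(-5/4, 4/9)))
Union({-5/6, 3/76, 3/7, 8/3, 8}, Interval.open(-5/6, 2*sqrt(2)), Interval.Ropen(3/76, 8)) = Interval(-5/6, 8)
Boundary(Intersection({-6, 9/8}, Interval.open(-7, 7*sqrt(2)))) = {-6, 9/8}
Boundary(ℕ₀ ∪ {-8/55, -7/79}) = {-8/55, -7/79} ∪ ℕ₀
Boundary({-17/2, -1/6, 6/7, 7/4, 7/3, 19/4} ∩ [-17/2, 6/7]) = {-17/2, -1/6, 6/7}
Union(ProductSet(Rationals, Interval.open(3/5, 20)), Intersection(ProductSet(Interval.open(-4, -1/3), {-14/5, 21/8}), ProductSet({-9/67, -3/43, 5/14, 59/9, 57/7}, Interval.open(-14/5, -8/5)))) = ProductSet(Rationals, Interval.open(3/5, 20))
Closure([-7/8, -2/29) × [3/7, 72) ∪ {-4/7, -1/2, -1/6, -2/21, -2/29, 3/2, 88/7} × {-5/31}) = ({-7/8, -2/29} × [3/7, 72]) ∪ ([-7/8, -2/29] × {3/7, 72}) ∪ ({-4/7, -1/2, -1/6, -2/21, -2/29, 3/2, 88/7} × {-5/31}) ∪ ([-7/8, -2/29) × [3/7, 72))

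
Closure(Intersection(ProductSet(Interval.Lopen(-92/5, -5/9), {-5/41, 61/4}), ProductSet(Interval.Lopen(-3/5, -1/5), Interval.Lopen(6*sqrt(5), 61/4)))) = ProductSet(Interval(-3/5, -5/9), {61/4})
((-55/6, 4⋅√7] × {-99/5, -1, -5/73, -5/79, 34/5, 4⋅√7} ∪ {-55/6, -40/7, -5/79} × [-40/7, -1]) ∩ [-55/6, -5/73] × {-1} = [-55/6, -5/73] × {-1}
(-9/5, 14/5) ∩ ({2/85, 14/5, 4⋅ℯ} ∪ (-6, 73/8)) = (-9/5, 14/5)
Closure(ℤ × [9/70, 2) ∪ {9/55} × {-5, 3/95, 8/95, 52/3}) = (ℤ × [9/70, 2]) ∪ ({9/55} × {-5, 3/95, 8/95, 52/3})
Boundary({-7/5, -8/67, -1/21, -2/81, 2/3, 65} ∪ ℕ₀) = {-7/5, -8/67, -1/21, -2/81, 2/3} ∪ ℕ₀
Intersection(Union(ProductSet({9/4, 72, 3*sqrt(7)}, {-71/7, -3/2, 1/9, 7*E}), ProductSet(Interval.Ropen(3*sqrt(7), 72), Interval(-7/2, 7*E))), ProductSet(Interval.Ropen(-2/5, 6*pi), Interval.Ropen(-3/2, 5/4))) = Union(ProductSet({9/4, 3*sqrt(7)}, {-3/2, 1/9}), ProductSet(Interval.Ropen(3*sqrt(7), 6*pi), Interval.Ropen(-3/2, 5/4)))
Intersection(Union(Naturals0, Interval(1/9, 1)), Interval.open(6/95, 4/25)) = Interval.Ropen(1/9, 4/25)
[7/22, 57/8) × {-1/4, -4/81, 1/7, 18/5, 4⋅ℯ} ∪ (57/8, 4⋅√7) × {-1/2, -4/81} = ((57/8, 4⋅√7) × {-1/2, -4/81}) ∪ ([7/22, 57/8) × {-1/4, -4/81, 1/7, 18/5, 4⋅ℯ})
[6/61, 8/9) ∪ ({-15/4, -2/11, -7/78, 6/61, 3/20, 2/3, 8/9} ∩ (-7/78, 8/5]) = [6/61, 8/9]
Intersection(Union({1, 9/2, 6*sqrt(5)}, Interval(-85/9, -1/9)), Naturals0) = {1}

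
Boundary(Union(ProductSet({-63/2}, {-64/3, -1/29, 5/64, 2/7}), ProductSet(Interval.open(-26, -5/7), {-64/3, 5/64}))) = Union(ProductSet({-63/2}, {-64/3, -1/29, 5/64, 2/7}), ProductSet(Interval(-26, -5/7), {-64/3, 5/64}))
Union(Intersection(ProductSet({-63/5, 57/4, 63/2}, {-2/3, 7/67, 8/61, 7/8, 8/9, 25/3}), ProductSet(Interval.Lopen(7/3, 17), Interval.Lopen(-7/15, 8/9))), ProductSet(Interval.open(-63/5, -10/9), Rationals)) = Union(ProductSet({57/4}, {7/67, 8/61, 7/8, 8/9}), ProductSet(Interval.open(-63/5, -10/9), Rationals))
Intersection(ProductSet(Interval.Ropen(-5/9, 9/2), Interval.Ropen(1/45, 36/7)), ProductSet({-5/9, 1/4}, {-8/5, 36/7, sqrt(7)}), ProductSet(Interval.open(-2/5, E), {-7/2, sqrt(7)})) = ProductSet({1/4}, {sqrt(7)})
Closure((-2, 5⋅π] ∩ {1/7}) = {1/7}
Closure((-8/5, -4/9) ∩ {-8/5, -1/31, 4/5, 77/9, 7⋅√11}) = ∅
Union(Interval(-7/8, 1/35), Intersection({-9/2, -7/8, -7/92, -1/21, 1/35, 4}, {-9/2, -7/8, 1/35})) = Union({-9/2}, Interval(-7/8, 1/35))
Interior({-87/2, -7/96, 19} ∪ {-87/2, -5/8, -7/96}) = ∅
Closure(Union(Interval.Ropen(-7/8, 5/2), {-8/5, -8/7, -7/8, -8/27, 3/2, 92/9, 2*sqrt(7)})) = Union({-8/5, -8/7, 92/9, 2*sqrt(7)}, Interval(-7/8, 5/2))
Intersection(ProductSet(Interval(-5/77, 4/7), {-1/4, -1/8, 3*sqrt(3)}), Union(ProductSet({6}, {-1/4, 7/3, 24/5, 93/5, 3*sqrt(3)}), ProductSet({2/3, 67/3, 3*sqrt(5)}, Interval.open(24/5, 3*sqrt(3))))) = EmptySet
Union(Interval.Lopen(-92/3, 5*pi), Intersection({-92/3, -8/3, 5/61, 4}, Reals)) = Interval(-92/3, 5*pi)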